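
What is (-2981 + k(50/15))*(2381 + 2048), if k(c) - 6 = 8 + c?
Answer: -39378239/3 ≈ -1.3126e+7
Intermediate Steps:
k(c) = 14 + c (k(c) = 6 + (8 + c) = 14 + c)
(-2981 + k(50/15))*(2381 + 2048) = (-2981 + (14 + 50/15))*(2381 + 2048) = (-2981 + (14 + 50*(1/15)))*4429 = (-2981 + (14 + 10/3))*4429 = (-2981 + 52/3)*4429 = -8891/3*4429 = -39378239/3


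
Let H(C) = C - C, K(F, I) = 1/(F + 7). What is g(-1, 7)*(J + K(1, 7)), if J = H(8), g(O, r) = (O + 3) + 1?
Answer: 3/8 ≈ 0.37500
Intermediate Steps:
g(O, r) = 4 + O (g(O, r) = (3 + O) + 1 = 4 + O)
K(F, I) = 1/(7 + F)
H(C) = 0
J = 0
g(-1, 7)*(J + K(1, 7)) = (4 - 1)*(0 + 1/(7 + 1)) = 3*(0 + 1/8) = 3*(0 + ⅛) = 3*(⅛) = 3/8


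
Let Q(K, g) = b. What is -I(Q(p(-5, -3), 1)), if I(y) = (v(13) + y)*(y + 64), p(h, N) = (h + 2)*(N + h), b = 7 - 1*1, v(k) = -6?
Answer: 0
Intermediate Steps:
b = 6 (b = 7 - 1 = 6)
p(h, N) = (2 + h)*(N + h)
Q(K, g) = 6
I(y) = (-6 + y)*(64 + y) (I(y) = (-6 + y)*(y + 64) = (-6 + y)*(64 + y))
-I(Q(p(-5, -3), 1)) = -(-384 + 6² + 58*6) = -(-384 + 36 + 348) = -1*0 = 0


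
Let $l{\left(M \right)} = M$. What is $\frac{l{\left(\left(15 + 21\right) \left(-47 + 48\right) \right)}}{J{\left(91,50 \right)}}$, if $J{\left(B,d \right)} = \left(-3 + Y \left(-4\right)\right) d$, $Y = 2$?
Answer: $- \frac{18}{275} \approx -0.065454$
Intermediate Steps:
$J{\left(B,d \right)} = - 11 d$ ($J{\left(B,d \right)} = \left(-3 + 2 \left(-4\right)\right) d = \left(-3 - 8\right) d = - 11 d$)
$\frac{l{\left(\left(15 + 21\right) \left(-47 + 48\right) \right)}}{J{\left(91,50 \right)}} = \frac{\left(15 + 21\right) \left(-47 + 48\right)}{\left(-11\right) 50} = \frac{36 \cdot 1}{-550} = 36 \left(- \frac{1}{550}\right) = - \frac{18}{275}$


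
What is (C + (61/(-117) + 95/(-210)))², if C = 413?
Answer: 455488660201/2683044 ≈ 1.6977e+5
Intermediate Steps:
(C + (61/(-117) + 95/(-210)))² = (413 + (61/(-117) + 95/(-210)))² = (413 + (61*(-1/117) + 95*(-1/210)))² = (413 + (-61/117 - 19/42))² = (413 - 1595/1638)² = (674899/1638)² = 455488660201/2683044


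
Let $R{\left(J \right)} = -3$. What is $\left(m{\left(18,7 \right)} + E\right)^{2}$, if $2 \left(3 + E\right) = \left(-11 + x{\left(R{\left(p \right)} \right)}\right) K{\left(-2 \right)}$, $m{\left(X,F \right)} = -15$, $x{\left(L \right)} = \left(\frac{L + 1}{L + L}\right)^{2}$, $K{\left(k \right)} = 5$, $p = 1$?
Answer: $\frac{165649}{81} \approx 2045.0$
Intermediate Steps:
$x{\left(L \right)} = \frac{\left(1 + L\right)^{2}}{4 L^{2}}$ ($x{\left(L \right)} = \left(\frac{1 + L}{2 L}\right)^{2} = \frac{\left(1 + L\right)^{2}}{4 L^{2}}$)
$E = - \frac{272}{9}$ ($E = -3 + \frac{\left(-11 + \frac{\left(1 - 3\right)^{2}}{4 \cdot 9}\right) 5}{2} = -3 + \frac{\left(-11 + \frac{1}{4} \cdot \frac{1}{9} \left(-2\right)^{2}\right) 5}{2} = -3 + \frac{\left(-11 + \frac{1}{4} \cdot \frac{1}{9} \cdot 4\right) 5}{2} = -3 + \frac{\left(-11 + \frac{1}{9}\right) 5}{2} = -3 + \frac{\left(- \frac{98}{9}\right) 5}{2} = -3 + \frac{1}{2} \left(- \frac{490}{9}\right) = -3 - \frac{245}{9} = - \frac{272}{9} \approx -30.222$)
$\left(m{\left(18,7 \right)} + E\right)^{2} = \left(-15 - \frac{272}{9}\right)^{2} = \left(- \frac{407}{9}\right)^{2} = \frac{165649}{81}$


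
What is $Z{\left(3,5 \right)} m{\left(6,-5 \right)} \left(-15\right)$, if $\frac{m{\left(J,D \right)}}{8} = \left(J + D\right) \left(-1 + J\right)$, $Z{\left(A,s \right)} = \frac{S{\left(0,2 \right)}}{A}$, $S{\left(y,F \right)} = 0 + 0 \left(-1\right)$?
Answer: $0$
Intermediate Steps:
$S{\left(y,F \right)} = 0$ ($S{\left(y,F \right)} = 0 + 0 = 0$)
$Z{\left(A,s \right)} = 0$ ($Z{\left(A,s \right)} = \frac{0}{A} = 0$)
$m{\left(J,D \right)} = 8 \left(-1 + J\right) \left(D + J\right)$ ($m{\left(J,D \right)} = 8 \left(J + D\right) \left(-1 + J\right) = 8 \left(D + J\right) \left(-1 + J\right) = 8 \left(-1 + J\right) \left(D + J\right)$)
$Z{\left(3,5 \right)} m{\left(6,-5 \right)} \left(-15\right) = 0 \left(\left(-8\right) \left(-5\right) - 48 + 8 \cdot 6^{2} + 8 \left(-5\right) 6\right) \left(-15\right) = 0 \left(40 - 48 + 8 \cdot 36 - 240\right) \left(-15\right) = 0 \left(40 - 48 + 288 - 240\right) \left(-15\right) = 0 \cdot 40 \left(-15\right) = 0 \left(-15\right) = 0$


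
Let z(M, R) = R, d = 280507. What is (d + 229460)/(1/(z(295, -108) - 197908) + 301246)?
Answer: 33660541824/19883842645 ≈ 1.6929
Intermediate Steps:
(d + 229460)/(1/(z(295, -108) - 197908) + 301246) = (280507 + 229460)/(1/(-108 - 197908) + 301246) = 509967/(1/(-198016) + 301246) = 509967/(-1/198016 + 301246) = 509967/(59651527935/198016) = 509967*(198016/59651527935) = 33660541824/19883842645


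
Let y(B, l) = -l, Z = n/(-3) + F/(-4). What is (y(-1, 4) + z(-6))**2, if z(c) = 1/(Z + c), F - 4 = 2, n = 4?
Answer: 47524/2809 ≈ 16.918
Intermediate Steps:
F = 6 (F = 4 + 2 = 6)
Z = -17/6 (Z = 4/(-3) + 6/(-4) = 4*(-1/3) + 6*(-1/4) = -4/3 - 3/2 = -17/6 ≈ -2.8333)
z(c) = 1/(-17/6 + c)
(y(-1, 4) + z(-6))**2 = (-1*4 + 6/(-17 + 6*(-6)))**2 = (-4 + 6/(-17 - 36))**2 = (-4 + 6/(-53))**2 = (-4 + 6*(-1/53))**2 = (-4 - 6/53)**2 = (-218/53)**2 = 47524/2809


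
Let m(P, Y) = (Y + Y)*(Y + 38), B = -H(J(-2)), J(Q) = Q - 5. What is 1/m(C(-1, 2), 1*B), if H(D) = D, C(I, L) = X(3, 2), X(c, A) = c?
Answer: 1/630 ≈ 0.0015873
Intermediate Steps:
C(I, L) = 3
J(Q) = -5 + Q
B = 7 (B = -(-5 - 2) = -1*(-7) = 7)
m(P, Y) = 2*Y*(38 + Y) (m(P, Y) = (2*Y)*(38 + Y) = 2*Y*(38 + Y))
1/m(C(-1, 2), 1*B) = 1/(2*(1*7)*(38 + 1*7)) = 1/(2*7*(38 + 7)) = 1/(2*7*45) = 1/630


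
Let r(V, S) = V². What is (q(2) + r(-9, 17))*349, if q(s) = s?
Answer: 28967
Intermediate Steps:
(q(2) + r(-9, 17))*349 = (2 + (-9)²)*349 = (2 + 81)*349 = 83*349 = 28967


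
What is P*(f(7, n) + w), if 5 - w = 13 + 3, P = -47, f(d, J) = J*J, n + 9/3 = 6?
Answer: 94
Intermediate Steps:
n = 3 (n = -3 + 6 = 3)
f(d, J) = J²
w = -11 (w = 5 - (13 + 3) = 5 - 1*16 = 5 - 16 = -11)
P*(f(7, n) + w) = -47*(3² - 11) = -47*(9 - 11) = -47*(-2) = 94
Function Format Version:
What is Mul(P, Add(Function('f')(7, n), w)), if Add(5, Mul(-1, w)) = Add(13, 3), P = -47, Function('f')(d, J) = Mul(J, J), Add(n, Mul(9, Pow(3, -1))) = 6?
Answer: 94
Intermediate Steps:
n = 3 (n = Add(-3, 6) = 3)
Function('f')(d, J) = Pow(J, 2)
w = -11 (w = Add(5, Mul(-1, Add(13, 3))) = Add(5, Mul(-1, 16)) = Add(5, -16) = -11)
Mul(P, Add(Function('f')(7, n), w)) = Mul(-47, Add(Pow(3, 2), -11)) = Mul(-47, Add(9, -11)) = Mul(-47, -2) = 94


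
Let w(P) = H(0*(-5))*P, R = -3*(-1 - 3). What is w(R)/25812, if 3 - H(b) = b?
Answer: 1/717 ≈ 0.0013947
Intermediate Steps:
H(b) = 3 - b
R = 12 (R = -3*(-4) = 12)
w(P) = 3*P (w(P) = (3 - 0*(-5))*P = (3 - 1*0)*P = (3 + 0)*P = 3*P)
w(R)/25812 = (3*12)/25812 = 36*(1/25812) = 1/717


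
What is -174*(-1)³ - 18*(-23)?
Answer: 588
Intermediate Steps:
-174*(-1)³ - 18*(-23) = -174*(-1) + 414 = 174 + 414 = 588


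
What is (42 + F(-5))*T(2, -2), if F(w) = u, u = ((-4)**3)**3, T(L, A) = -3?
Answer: 786306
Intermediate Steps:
u = -262144 (u = (-64)**3 = -262144)
F(w) = -262144
(42 + F(-5))*T(2, -2) = (42 - 262144)*(-3) = -262102*(-3) = 786306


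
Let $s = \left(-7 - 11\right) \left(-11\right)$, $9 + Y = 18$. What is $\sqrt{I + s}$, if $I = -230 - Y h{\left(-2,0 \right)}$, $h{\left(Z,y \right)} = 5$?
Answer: $i \sqrt{77} \approx 8.775 i$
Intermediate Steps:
$Y = 9$ ($Y = -9 + 18 = 9$)
$I = -275$ ($I = -230 - 9 \cdot 5 = -230 - 45 = -275$)
$s = 198$ ($s = \left(-18\right) \left(-11\right) = 198$)
$\sqrt{I + s} = \sqrt{-275 + 198} = \sqrt{-77} = i \sqrt{77}$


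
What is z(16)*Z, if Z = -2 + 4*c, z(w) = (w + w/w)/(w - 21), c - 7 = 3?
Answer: -646/5 ≈ -129.20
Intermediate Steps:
c = 10 (c = 7 + 3 = 10)
z(w) = (1 + w)/(-21 + w) (z(w) = (w + 1)/(-21 + w) = (1 + w)/(-21 + w))
Z = 38 (Z = -2 + 4*10 = -2 + 40 = 38)
z(16)*Z = ((1 + 16)/(-21 + 16))*38 = (17/(-5))*38 = -⅕*17*38 = -17/5*38 = -646/5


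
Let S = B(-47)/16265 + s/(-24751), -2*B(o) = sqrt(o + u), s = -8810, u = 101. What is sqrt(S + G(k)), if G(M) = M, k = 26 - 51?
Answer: sqrt(-15975916886732343500 - 59784805177590*sqrt(6))/805150030 ≈ 4.9643*I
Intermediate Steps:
k = -25
B(o) = -sqrt(101 + o)/2 (B(o) = -sqrt(o + 101)/2 = -sqrt(101 + o)/2)
S = 8810/24751 - 3*sqrt(6)/32530 (S = -sqrt(101 - 47)/2/16265 - 8810/(-24751) = -3*sqrt(6)/2*(1/16265) - 8810*(-1/24751) = -3*sqrt(6)/2*(1/16265) + 8810/24751 = -3*sqrt(6)/32530 + 8810/24751 = 8810/24751 - 3*sqrt(6)/32530 ≈ 0.35572)
sqrt(S + G(k)) = sqrt((8810/24751 - 3*sqrt(6)/32530) - 25) = sqrt(-609965/24751 - 3*sqrt(6)/32530)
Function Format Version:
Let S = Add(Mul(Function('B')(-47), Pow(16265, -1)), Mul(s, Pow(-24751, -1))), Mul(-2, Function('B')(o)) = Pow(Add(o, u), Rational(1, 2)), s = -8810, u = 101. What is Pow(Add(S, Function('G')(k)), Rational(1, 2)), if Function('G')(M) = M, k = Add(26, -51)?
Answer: Mul(Rational(1, 805150030), Pow(Add(-15975916886732343500, Mul(-59784805177590, Pow(6, Rational(1, 2)))), Rational(1, 2))) ≈ Mul(4.9643, I)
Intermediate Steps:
k = -25
Function('B')(o) = Mul(Rational(-1, 2), Pow(Add(101, o), Rational(1, 2))) (Function('B')(o) = Mul(Rational(-1, 2), Pow(Add(o, 101), Rational(1, 2))) = Mul(Rational(-1, 2), Pow(Add(101, o), Rational(1, 2))))
S = Add(Rational(8810, 24751), Mul(Rational(-3, 32530), Pow(6, Rational(1, 2)))) (S = Add(Mul(Mul(Rational(-1, 2), Pow(Add(101, -47), Rational(1, 2))), Pow(16265, -1)), Mul(-8810, Pow(-24751, -1))) = Add(Mul(Mul(Rational(-1, 2), Pow(54, Rational(1, 2))), Rational(1, 16265)), Mul(-8810, Rational(-1, 24751))) = Add(Mul(Mul(Rational(-1, 2), Mul(3, Pow(6, Rational(1, 2)))), Rational(1, 16265)), Rational(8810, 24751)) = Add(Mul(Mul(Rational(-3, 2), Pow(6, Rational(1, 2))), Rational(1, 16265)), Rational(8810, 24751)) = Add(Mul(Rational(-3, 32530), Pow(6, Rational(1, 2))), Rational(8810, 24751)) = Add(Rational(8810, 24751), Mul(Rational(-3, 32530), Pow(6, Rational(1, 2)))) ≈ 0.35572)
Pow(Add(S, Function('G')(k)), Rational(1, 2)) = Pow(Add(Add(Rational(8810, 24751), Mul(Rational(-3, 32530), Pow(6, Rational(1, 2)))), -25), Rational(1, 2)) = Pow(Add(Rational(-609965, 24751), Mul(Rational(-3, 32530), Pow(6, Rational(1, 2)))), Rational(1, 2))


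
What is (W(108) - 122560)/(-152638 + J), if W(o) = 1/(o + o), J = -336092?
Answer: 26472959/105565680 ≈ 0.25077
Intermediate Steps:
W(o) = 1/(2*o)
(W(108) - 122560)/(-152638 + J) = ((½)/108 - 122560)/(-152638 - 336092) = ((½)*(1/108) - 122560)/(-488730) = (1/216 - 122560)*(-1/488730) = -26472959/216*(-1/488730) = 26472959/105565680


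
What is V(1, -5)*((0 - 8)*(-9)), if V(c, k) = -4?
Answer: -288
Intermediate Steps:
V(1, -5)*((0 - 8)*(-9)) = -4*(0 - 8)*(-9) = -(-32)*(-9) = -4*72 = -288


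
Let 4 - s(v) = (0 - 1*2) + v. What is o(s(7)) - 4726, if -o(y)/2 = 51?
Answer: -4828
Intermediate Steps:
s(v) = 6 - v (s(v) = 4 - ((0 - 1*2) + v) = 4 - ((0 - 2) + v) = 4 - (-2 + v) = 4 + (2 - v) = 6 - v)
o(y) = -102 (o(y) = -2*51 = -102)
o(s(7)) - 4726 = -102 - 4726 = -4828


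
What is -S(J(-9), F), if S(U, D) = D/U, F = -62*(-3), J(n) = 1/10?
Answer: -1860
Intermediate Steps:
J(n) = ⅒
F = 186
-S(J(-9), F) = -186/⅒ = -186*10 = -1*1860 = -1860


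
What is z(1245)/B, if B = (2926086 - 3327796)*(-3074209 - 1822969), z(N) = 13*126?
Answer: 63/75663283630 ≈ 8.3264e-10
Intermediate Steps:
z(N) = 1638
B = 1967245374380 (B = -401710*(-4897178) = 1967245374380)
z(1245)/B = 1638/1967245374380 = 1638*(1/1967245374380) = 63/75663283630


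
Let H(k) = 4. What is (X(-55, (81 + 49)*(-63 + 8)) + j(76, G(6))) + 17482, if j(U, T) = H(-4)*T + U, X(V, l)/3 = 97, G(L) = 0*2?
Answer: 17849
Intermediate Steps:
G(L) = 0
X(V, l) = 291 (X(V, l) = 3*97 = 291)
j(U, T) = U + 4*T (j(U, T) = 4*T + U = U + 4*T)
(X(-55, (81 + 49)*(-63 + 8)) + j(76, G(6))) + 17482 = (291 + (76 + 4*0)) + 17482 = (291 + (76 + 0)) + 17482 = (291 + 76) + 17482 = 367 + 17482 = 17849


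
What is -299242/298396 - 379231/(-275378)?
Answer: 3844543750/10271461711 ≈ 0.37429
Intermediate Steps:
-299242/298396 - 379231/(-275378) = -299242*1/298396 - 379231*(-1/275378) = -149621/149198 + 379231/275378 = 3844543750/10271461711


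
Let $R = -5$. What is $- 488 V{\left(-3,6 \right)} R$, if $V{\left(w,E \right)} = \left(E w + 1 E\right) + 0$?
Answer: $-29280$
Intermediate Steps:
$V{\left(w,E \right)} = E + E w$ ($V{\left(w,E \right)} = \left(E w + E\right) + 0 = \left(E + E w\right) + 0 = E + E w$)
$- 488 V{\left(-3,6 \right)} R = - 488 \cdot 6 \left(1 - 3\right) \left(-5\right) = - 488 \cdot 6 \left(-2\right) \left(-5\right) = - 488 \left(\left(-12\right) \left(-5\right)\right) = \left(-488\right) 60 = -29280$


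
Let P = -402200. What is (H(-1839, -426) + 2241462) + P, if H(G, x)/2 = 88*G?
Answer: 1515598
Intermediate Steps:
H(G, x) = 176*G (H(G, x) = 2*(88*G) = 176*G)
(H(-1839, -426) + 2241462) + P = (176*(-1839) + 2241462) - 402200 = (-323664 + 2241462) - 402200 = 1917798 - 402200 = 1515598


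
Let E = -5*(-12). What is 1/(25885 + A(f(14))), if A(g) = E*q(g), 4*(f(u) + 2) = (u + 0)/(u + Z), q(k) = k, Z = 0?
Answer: 1/25780 ≈ 3.8790e-5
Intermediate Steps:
E = 60
f(u) = -7/4 (f(u) = -2 + ((u + 0)/(u + 0))/4 = -2 + (u/u)/4 = -2 + (1/4)*1 = -2 + 1/4 = -7/4)
A(g) = 60*g
1/(25885 + A(f(14))) = 1/(25885 + 60*(-7/4)) = 1/(25885 - 105) = 1/25780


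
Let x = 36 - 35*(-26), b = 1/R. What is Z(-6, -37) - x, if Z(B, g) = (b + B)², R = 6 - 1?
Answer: -22809/25 ≈ -912.36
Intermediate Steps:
R = 5
b = ⅕ (b = 1/5 = ⅕ ≈ 0.20000)
Z(B, g) = (⅕ + B)²
x = 946 (x = 36 + 910 = 946)
Z(-6, -37) - x = (1 + 5*(-6))²/25 - 1*946 = (1 - 30)²/25 - 946 = (1/25)*(-29)² - 946 = (1/25)*841 - 946 = 841/25 - 946 = -22809/25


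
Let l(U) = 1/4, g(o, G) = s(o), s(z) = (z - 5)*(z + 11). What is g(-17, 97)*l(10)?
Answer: 33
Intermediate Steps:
s(z) = (-5 + z)*(11 + z)
g(o, G) = -55 + o**2 + 6*o
l(U) = 1/4 (l(U) = 1*(1/4) = 1/4)
g(-17, 97)*l(10) = (-55 + (-17)**2 + 6*(-17))*(1/4) = (-55 + 289 - 102)*(1/4) = 132*(1/4) = 33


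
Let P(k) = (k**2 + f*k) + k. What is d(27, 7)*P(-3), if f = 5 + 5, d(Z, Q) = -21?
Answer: 504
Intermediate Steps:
f = 10
P(k) = k**2 + 11*k (P(k) = (k**2 + 10*k) + k = k**2 + 11*k)
d(27, 7)*P(-3) = -(-63)*(11 - 3) = -(-63)*8 = -21*(-24) = 504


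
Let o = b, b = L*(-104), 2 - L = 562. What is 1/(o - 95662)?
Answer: -1/37422 ≈ -2.6722e-5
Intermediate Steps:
L = -560 (L = 2 - 1*562 = 2 - 562 = -560)
b = 58240 (b = -560*(-104) = 58240)
o = 58240
1/(o - 95662) = 1/(58240 - 95662) = 1/(-37422) = -1/37422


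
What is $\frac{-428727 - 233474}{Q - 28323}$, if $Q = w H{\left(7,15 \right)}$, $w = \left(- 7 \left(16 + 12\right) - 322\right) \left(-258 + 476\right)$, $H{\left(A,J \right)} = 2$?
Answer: $\frac{662201}{254171} \approx 2.6053$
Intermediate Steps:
$w = -112924$ ($w = \left(\left(-7\right) 28 - 322\right) 218 = \left(-196 - 322\right) 218 = \left(-518\right) 218 = -112924$)
$Q = -225848$ ($Q = \left(-112924\right) 2 = -225848$)
$\frac{-428727 - 233474}{Q - 28323} = \frac{-428727 - 233474}{-225848 - 28323} = - \frac{662201}{-254171} = \left(-662201\right) \left(- \frac{1}{254171}\right) = \frac{662201}{254171}$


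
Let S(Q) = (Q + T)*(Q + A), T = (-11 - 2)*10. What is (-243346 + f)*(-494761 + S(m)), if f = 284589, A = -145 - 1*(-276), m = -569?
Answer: -7778388557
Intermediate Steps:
T = -130 (T = -13*10 = -130)
A = 131 (A = -145 + 276 = 131)
S(Q) = (-130 + Q)*(131 + Q) (S(Q) = (Q - 130)*(Q + 131) = (-130 + Q)*(131 + Q))
(-243346 + f)*(-494761 + S(m)) = (-243346 + 284589)*(-494761 + (-17030 - 569 + (-569)²)) = 41243*(-494761 + (-17030 - 569 + 323761)) = 41243*(-494761 + 306162) = 41243*(-188599) = -7778388557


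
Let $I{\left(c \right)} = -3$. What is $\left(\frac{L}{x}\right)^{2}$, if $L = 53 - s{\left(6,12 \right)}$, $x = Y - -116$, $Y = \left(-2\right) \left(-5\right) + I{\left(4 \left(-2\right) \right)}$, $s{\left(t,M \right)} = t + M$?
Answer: $\frac{1225}{15129} \approx 0.08097$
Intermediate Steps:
$s{\left(t,M \right)} = M + t$
$Y = 7$ ($Y = \left(-2\right) \left(-5\right) - 3 = 10 - 3 = 7$)
$x = 123$ ($x = 7 - -116 = 7 + 116 = 123$)
$L = 35$ ($L = 53 - \left(12 + 6\right) = 53 - 18 = 35$)
$\left(\frac{L}{x}\right)^{2} = \left(\frac{35}{123}\right)^{2} = \frac{1225}{15129}$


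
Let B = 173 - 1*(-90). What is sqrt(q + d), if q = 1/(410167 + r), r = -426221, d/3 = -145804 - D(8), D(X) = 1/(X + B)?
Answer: I*sqrt(8279341633644234394)/4350634 ≈ 661.37*I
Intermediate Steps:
B = 263 (B = 173 + 90 = 263)
D(X) = 1/(263 + X) (D(X) = 1/(X + 263) = 1/(263 + X))
d = -118538655/271 (d = 3*(-145804 - 1/(263 + 8)) = 3*(-145804 - 1/271) = 3*(-39512885/271) = -118538655/271 ≈ -4.3741e+5)
q = -1/16054 (q = 1/(410167 - 426221) = 1/(-16054) = -1/16054 ≈ -6.2290e-5)
sqrt(q + d) = sqrt(-1/16054 - 118538655/271) = sqrt(-1903019567641/4350634) = I*sqrt(8279341633644234394)/4350634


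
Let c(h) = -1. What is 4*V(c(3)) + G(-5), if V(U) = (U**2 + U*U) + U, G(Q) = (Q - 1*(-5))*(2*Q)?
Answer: 4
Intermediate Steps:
G(Q) = 2*Q*(5 + Q) (G(Q) = (Q + 5)*(2*Q) = (5 + Q)*(2*Q) = 2*Q*(5 + Q))
V(U) = U + 2*U**2 (V(U) = (U**2 + U**2) + U = 2*U**2 + U = U + 2*U**2)
4*V(c(3)) + G(-5) = 4*(-(1 + 2*(-1))) + 2*(-5)*(5 - 5) = 4*(-(1 - 2)) + 2*(-5)*0 = 4*(-1*(-1)) + 0 = 4*1 + 0 = 4 + 0 = 4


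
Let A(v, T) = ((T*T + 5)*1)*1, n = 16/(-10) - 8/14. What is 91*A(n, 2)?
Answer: 819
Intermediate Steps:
n = -76/35 (n = 16*(-1/10) - 8*1/14 = -8/5 - 4/7 = -76/35 ≈ -2.1714)
A(v, T) = 5 + T**2 (A(v, T) = ((T**2 + 5)*1)*1 = ((5 + T**2)*1)*1 = (5 + T**2)*1 = 5 + T**2)
91*A(n, 2) = 91*(5 + 2**2) = 91*(5 + 4) = 91*9 = 819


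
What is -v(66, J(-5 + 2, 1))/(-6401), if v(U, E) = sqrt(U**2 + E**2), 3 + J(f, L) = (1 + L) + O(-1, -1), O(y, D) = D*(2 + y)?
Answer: 2*sqrt(1090)/6401 ≈ 0.010316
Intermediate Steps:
J(f, L) = -3 + L (J(f, L) = -3 + ((1 + L) - (2 - 1)) = -3 + ((1 + L) - 1*1) = -3 + ((1 + L) - 1) = -3 + L)
v(U, E) = sqrt(E**2 + U**2)
-v(66, J(-5 + 2, 1))/(-6401) = -sqrt((-3 + 1)**2 + 66**2)/(-6401) = -sqrt((-2)**2 + 4356)*(-1)/6401 = -sqrt(4 + 4356)*(-1)/6401 = -sqrt(4360)*(-1)/6401 = -2*sqrt(1090)*(-1)/6401 = -(-2)*sqrt(1090)/6401 = 2*sqrt(1090)/6401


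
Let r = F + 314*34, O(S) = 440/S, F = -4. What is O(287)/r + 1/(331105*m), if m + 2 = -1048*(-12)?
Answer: 57245666927/398489543695915 ≈ 0.00014366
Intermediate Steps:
m = 12574 (m = -2 - 1048*(-12) = -2 + 12576 = 12574)
r = 10672 (r = -4 + 314*34 = -4 + 10676 = 10672)
O(287)/r + 1/(331105*m) = (440/287)/10672 + 1/(331105*12574) = (440*(1/287))*(1/10672) + (1/331105)*(1/12574) = (440/287)*(1/10672) + 1/4163314270 = 55/382858 + 1/4163314270 = 57245666927/398489543695915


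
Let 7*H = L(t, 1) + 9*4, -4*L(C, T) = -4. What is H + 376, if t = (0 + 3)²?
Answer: 2669/7 ≈ 381.29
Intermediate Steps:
t = 9 (t = 3² = 9)
L(C, T) = 1 (L(C, T) = -¼*(-4) = 1)
H = 37/7 (H = (1 + 9*4)/7 = (1 + 36)/7 = (⅐)*37 = 37/7 ≈ 5.2857)
H + 376 = 37/7 + 376 = 2669/7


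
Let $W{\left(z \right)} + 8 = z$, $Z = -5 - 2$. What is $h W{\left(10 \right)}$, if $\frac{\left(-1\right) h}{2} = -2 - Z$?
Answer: $-20$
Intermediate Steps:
$Z = -7$ ($Z = -5 - 2 = -7$)
$h = -10$ ($h = - 2 \left(-2 - -7\right) = - 2 \left(-2 + 7\right) = \left(-2\right) 5 = -10$)
$W{\left(z \right)} = -8 + z$
$h W{\left(10 \right)} = - 10 \left(-8 + 10\right) = \left(-10\right) 2 = -20$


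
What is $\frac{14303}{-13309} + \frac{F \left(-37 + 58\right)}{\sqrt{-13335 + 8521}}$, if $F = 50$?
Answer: $- \frac{14303}{13309} - \frac{525 i \sqrt{4814}}{2407} \approx -1.0747 - 15.133 i$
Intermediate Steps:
$\frac{14303}{-13309} + \frac{F \left(-37 + 58\right)}{\sqrt{-13335 + 8521}} = \frac{14303}{-13309} + \frac{50 \left(-37 + 58\right)}{\sqrt{-13335 + 8521}} = 14303 \left(- \frac{1}{13309}\right) + \frac{50 \cdot 21}{\sqrt{-4814}} = - \frac{14303}{13309} + \frac{1050}{i \sqrt{4814}} = - \frac{14303}{13309} + 1050 \left(- \frac{i \sqrt{4814}}{4814}\right) = - \frac{14303}{13309} - \frac{525 i \sqrt{4814}}{2407}$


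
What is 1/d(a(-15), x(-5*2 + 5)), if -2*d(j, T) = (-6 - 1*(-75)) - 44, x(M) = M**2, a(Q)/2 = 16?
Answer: -2/25 ≈ -0.080000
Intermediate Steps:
a(Q) = 32 (a(Q) = 2*16 = 32)
d(j, T) = -25/2 (d(j, T) = -((-6 - 1*(-75)) - 44)/2 = -((-6 + 75) - 44)/2 = -(69 - 44)/2 = -1/2*25 = -25/2)
1/d(a(-15), x(-5*2 + 5)) = 1/(-25/2) = -2/25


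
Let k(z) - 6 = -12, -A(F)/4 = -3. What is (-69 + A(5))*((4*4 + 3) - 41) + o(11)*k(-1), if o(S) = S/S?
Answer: 1248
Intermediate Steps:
A(F) = 12 (A(F) = -4*(-3) = 12)
k(z) = -6 (k(z) = 6 - 12 = -6)
o(S) = 1
(-69 + A(5))*((4*4 + 3) - 41) + o(11)*k(-1) = (-69 + 12)*((4*4 + 3) - 41) + 1*(-6) = -57*((16 + 3) - 41) - 6 = -57*(19 - 41) - 6 = -57*(-22) - 6 = 1254 - 6 = 1248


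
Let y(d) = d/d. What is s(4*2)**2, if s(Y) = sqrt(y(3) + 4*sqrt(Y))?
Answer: 1 + 8*sqrt(2) ≈ 12.314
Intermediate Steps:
y(d) = 1
s(Y) = sqrt(1 + 4*sqrt(Y))
s(4*2)**2 = (sqrt(1 + 4*sqrt(4*2)))**2 = (sqrt(1 + 4*sqrt(8)))**2 = (sqrt(1 + 4*(2*sqrt(2))))**2 = (sqrt(1 + 8*sqrt(2)))**2 = 1 + 8*sqrt(2)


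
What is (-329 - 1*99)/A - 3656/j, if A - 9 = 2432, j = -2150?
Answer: 4002048/2624075 ≈ 1.5251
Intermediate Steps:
A = 2441 (A = 9 + 2432 = 2441)
(-329 - 1*99)/A - 3656/j = (-329 - 1*99)/2441 - 3656/(-2150) = (-329 - 99)*(1/2441) - 3656*(-1/2150) = -428*1/2441 + 1828/1075 = -428/2441 + 1828/1075 = 4002048/2624075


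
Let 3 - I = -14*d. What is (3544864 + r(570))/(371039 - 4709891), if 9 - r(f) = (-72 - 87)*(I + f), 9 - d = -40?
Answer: -39841/46158 ≈ -0.86314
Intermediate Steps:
d = 49 (d = 9 - 1*(-40) = 9 + 40 = 49)
I = 689 (I = 3 - (-14)*49 = 3 - 1*(-686) = 3 + 686 = 689)
r(f) = 109560 + 159*f (r(f) = 9 - (-72 - 87)*(689 + f) = 9 - (-159)*(689 + f) = 9 - (-109551 - 159*f) = 9 + (109551 + 159*f) = 109560 + 159*f)
(3544864 + r(570))/(371039 - 4709891) = (3544864 + (109560 + 159*570))/(371039 - 4709891) = (3544864 + (109560 + 90630))/(-4338852) = (3544864 + 200190)*(-1/4338852) = 3745054*(-1/4338852) = -39841/46158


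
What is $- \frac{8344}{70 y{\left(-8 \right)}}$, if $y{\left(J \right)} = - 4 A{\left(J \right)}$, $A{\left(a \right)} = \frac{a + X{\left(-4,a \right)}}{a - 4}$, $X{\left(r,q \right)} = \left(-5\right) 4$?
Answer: $\frac{447}{35} \approx 12.771$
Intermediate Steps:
$X{\left(r,q \right)} = -20$
$A{\left(a \right)} = \frac{-20 + a}{-4 + a}$ ($A{\left(a \right)} = \frac{a - 20}{a - 4} = \frac{-20 + a}{-4 + a}$)
$y{\left(J \right)} = - \frac{4 \left(-20 + J\right)}{-4 + J}$ ($y{\left(J \right)} = - 4 \frac{-20 + J}{-4 + J} = - \frac{4 \left(-20 + J\right)}{-4 + J}$)
$- \frac{8344}{70 y{\left(-8 \right)}} = - \frac{8344}{70 \frac{4 \left(20 - -8\right)}{-4 - 8}} = - \frac{8344}{70 \frac{4 \left(20 + 8\right)}{-12}} = - \frac{8344}{70 \cdot 4 \left(- \frac{1}{12}\right) 28} = - \frac{8344}{70 \left(- \frac{28}{3}\right)} = - \frac{8344}{- \frac{1960}{3}} = \left(-8344\right) \left(- \frac{3}{1960}\right) = \frac{447}{35}$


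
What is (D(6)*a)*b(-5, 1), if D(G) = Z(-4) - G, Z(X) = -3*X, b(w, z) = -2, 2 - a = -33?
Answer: -420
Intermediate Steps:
a = 35 (a = 2 - 1*(-33) = 2 + 33 = 35)
D(G) = 12 - G (D(G) = -3*(-4) - G = 12 - G)
(D(6)*a)*b(-5, 1) = ((12 - 1*6)*35)*(-2) = ((12 - 6)*35)*(-2) = (6*35)*(-2) = 210*(-2) = -420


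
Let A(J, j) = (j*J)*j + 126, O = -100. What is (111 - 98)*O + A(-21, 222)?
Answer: -1036138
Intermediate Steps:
A(J, j) = 126 + J*j² (A(J, j) = (J*j)*j + 126 = J*j² + 126 = 126 + J*j²)
(111 - 98)*O + A(-21, 222) = (111 - 98)*(-100) + (126 - 21*222²) = 13*(-100) + (126 - 21*49284) = -1300 + (126 - 1034964) = -1300 - 1034838 = -1036138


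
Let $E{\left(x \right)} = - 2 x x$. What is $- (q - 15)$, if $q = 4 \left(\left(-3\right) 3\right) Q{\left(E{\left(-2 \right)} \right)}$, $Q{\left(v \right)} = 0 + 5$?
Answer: $195$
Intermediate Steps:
$E{\left(x \right)} = - 2 x^{2}$
$Q{\left(v \right)} = 5$
$q = -180$ ($q = 4 \left(\left(-3\right) 3\right) 5 = 4 \left(-9\right) 5 = \left(-36\right) 5 = -180$)
$- (q - 15) = - (-180 - 15) = \left(-1\right) \left(-195\right) = 195$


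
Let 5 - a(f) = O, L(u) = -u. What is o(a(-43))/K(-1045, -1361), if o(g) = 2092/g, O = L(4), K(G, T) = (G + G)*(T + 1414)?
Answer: -1046/498465 ≈ -0.0020984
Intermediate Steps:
K(G, T) = 2*G*(1414 + T) (K(G, T) = (2*G)*(1414 + T) = 2*G*(1414 + T))
O = -4 (O = -1*4 = -4)
a(f) = 9 (a(f) = 5 - 1*(-4) = 5 + 4 = 9)
o(a(-43))/K(-1045, -1361) = (2092/9)/((2*(-1045)*(1414 - 1361))) = (2092*(⅑))/((2*(-1045)*53)) = (2092/9)/(-110770) = (2092/9)*(-1/110770) = -1046/498465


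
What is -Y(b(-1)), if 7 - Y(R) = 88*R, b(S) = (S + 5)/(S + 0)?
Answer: -359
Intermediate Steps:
b(S) = (5 + S)/S
Y(R) = 7 - 88*R
-Y(b(-1)) = -(7 - 88*(5 - 1)/(-1)) = -(7 - (-88)*4) = -(7 - 88*(-4)) = -(7 + 352) = -1*359 = -359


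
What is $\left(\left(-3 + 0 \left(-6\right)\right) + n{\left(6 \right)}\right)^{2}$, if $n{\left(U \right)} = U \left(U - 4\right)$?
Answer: $81$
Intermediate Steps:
$n{\left(U \right)} = U \left(-4 + U\right)$
$\left(\left(-3 + 0 \left(-6\right)\right) + n{\left(6 \right)}\right)^{2} = \left(\left(-3 + 0 \left(-6\right)\right) + 6 \left(-4 + 6\right)\right)^{2} = \left(\left(-3 + 0\right) + 6 \cdot 2\right)^{2} = \left(-3 + 12\right)^{2} = 9^{2} = 81$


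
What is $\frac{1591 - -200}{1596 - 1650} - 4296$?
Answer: $- \frac{25975}{6} \approx -4329.2$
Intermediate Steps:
$\frac{1591 - -200}{1596 - 1650} - 4296 = \frac{1591 + 200}{-54} - 4296 = 1791 \left(- \frac{1}{54}\right) - 4296 = - \frac{199}{6} - 4296 = - \frac{25975}{6}$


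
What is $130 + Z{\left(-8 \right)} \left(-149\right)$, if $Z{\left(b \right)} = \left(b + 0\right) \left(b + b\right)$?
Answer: $-18942$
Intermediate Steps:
$Z{\left(b \right)} = 2 b^{2}$ ($Z{\left(b \right)} = b 2 b = 2 b^{2}$)
$130 + Z{\left(-8 \right)} \left(-149\right) = 130 + 2 \left(-8\right)^{2} \left(-149\right) = 130 + 2 \cdot 64 \left(-149\right) = 130 + 128 \left(-149\right) = 130 - 19072 = -18942$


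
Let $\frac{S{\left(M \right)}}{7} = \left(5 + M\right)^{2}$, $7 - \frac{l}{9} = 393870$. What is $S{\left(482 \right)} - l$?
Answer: $5204950$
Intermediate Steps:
$l = -3544767$ ($l = 63 - 3544830 = -3544767$)
$S{\left(M \right)} = 7 \left(5 + M\right)^{2}$
$S{\left(482 \right)} - l = 7 \left(5 + 482\right)^{2} - -3544767 = 7 \cdot 487^{2} + 3544767 = 7 \cdot 237169 + 3544767 = 1660183 + 3544767 = 5204950$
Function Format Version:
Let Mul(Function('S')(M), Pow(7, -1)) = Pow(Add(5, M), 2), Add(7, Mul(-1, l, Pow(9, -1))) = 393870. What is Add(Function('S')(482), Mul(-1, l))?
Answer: 5204950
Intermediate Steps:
l = -3544767 (l = Add(63, Mul(-9, 393870)) = Add(63, -3544830) = -3544767)
Function('S')(M) = Mul(7, Pow(Add(5, M), 2))
Add(Function('S')(482), Mul(-1, l)) = Add(Mul(7, Pow(Add(5, 482), 2)), Mul(-1, -3544767)) = Add(Mul(7, Pow(487, 2)), 3544767) = Add(Mul(7, 237169), 3544767) = Add(1660183, 3544767) = 5204950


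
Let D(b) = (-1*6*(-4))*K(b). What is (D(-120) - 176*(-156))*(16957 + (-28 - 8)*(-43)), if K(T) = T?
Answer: 454778880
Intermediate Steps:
D(b) = 24*b (D(b) = (-1*6*(-4))*b = (-6*(-4))*b = 24*b)
(D(-120) - 176*(-156))*(16957 + (-28 - 8)*(-43)) = (24*(-120) - 176*(-156))*(16957 + (-28 - 8)*(-43)) = (-2880 + 27456)*(16957 - 36*(-43)) = 24576*(16957 + 1548) = 24576*18505 = 454778880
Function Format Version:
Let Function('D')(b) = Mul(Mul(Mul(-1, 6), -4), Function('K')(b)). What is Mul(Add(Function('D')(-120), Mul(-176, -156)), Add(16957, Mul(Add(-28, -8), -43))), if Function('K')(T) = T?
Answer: 454778880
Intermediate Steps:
Function('D')(b) = Mul(24, b) (Function('D')(b) = Mul(Mul(Mul(-1, 6), -4), b) = Mul(Mul(-6, -4), b) = Mul(24, b))
Mul(Add(Function('D')(-120), Mul(-176, -156)), Add(16957, Mul(Add(-28, -8), -43))) = Mul(Add(Mul(24, -120), Mul(-176, -156)), Add(16957, Mul(Add(-28, -8), -43))) = Mul(Add(-2880, 27456), Add(16957, Mul(-36, -43))) = Mul(24576, Add(16957, 1548)) = Mul(24576, 18505) = 454778880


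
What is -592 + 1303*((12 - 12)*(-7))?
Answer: -592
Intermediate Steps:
-592 + 1303*((12 - 12)*(-7)) = -592 + 1303*(0*(-7)) = -592 + 1303*0 = -592 + 0 = -592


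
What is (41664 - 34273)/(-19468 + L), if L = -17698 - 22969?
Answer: -389/3165 ≈ -0.12291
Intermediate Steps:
L = -40667
(41664 - 34273)/(-19468 + L) = (41664 - 34273)/(-19468 - 40667) = 7391/(-60135) = 7391*(-1/60135) = -389/3165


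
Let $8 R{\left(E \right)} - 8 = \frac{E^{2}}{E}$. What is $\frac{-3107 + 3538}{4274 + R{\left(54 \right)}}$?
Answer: $\frac{1724}{17127} \approx 0.10066$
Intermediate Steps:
$R{\left(E \right)} = 1 + \frac{E}{8}$ ($R{\left(E \right)} = 1 + \frac{\frac{1}{E} E^{2}}{8} = 1 + \frac{E}{8}$)
$\frac{-3107 + 3538}{4274 + R{\left(54 \right)}} = \frac{-3107 + 3538}{4274 + \left(1 + \frac{1}{8} \cdot 54\right)} = \frac{431}{4274 + \left(1 + \frac{27}{4}\right)} = \frac{431}{4274 + \frac{31}{4}} = \frac{431}{\frac{17127}{4}} = 431 \cdot \frac{4}{17127} = \frac{1724}{17127}$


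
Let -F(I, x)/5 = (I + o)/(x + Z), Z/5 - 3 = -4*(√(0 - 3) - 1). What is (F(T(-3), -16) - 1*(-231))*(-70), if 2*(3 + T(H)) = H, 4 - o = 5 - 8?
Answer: -3603535/223 + 2500*I*√3/223 ≈ -16159.0 + 19.418*I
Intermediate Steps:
o = 7 (o = 4 - (5 - 8) = 4 - 1*(-3) = 4 + 3 = 7)
Z = 35 - 20*I*√3 (Z = 15 + 5*(-4*(√(0 - 3) - 1)) = 15 + 5*(-4*(√(-3) - 1)) = 15 + 5*(-4*(I*√3 - 1)) = 15 + 5*(-4*(-1 + I*√3)) = 15 + 5*(4 - 4*I*√3) = 15 + (20 - 20*I*√3) = 35 - 20*I*√3 ≈ 35.0 - 34.641*I)
T(H) = -3 + H/2
F(I, x) = -5*(7 + I)/(35 + x - 20*I*√3) (F(I, x) = -5*(I + 7)/(x + (35 - 20*I*√3)) = -5*(7 + I)/(35 + x - 20*I*√3))
(F(T(-3), -16) - 1*(-231))*(-70) = (5*(-7 - (-3 + (½)*(-3)))/(35 - 16 - 20*I*√3) - 1*(-231))*(-70) = (5*(-7 - (-3 - 3/2))/(19 - 20*I*√3) + 231)*(-70) = (5*(-7 - 1*(-9/2))/(19 - 20*I*√3) + 231)*(-70) = (5*(-7 + 9/2)/(19 - 20*I*√3) + 231)*(-70) = (5*(-5/2)/(19 - 20*I*√3) + 231)*(-70) = (-25/(2*(19 - 20*I*√3)) + 231)*(-70) = (231 - 25/(2*(19 - 20*I*√3)))*(-70) = -16170 + 875/(19 - 20*I*√3)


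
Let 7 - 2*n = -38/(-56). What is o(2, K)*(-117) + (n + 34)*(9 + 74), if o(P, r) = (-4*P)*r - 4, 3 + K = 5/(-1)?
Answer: -220397/56 ≈ -3935.7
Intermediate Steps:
n = 177/56 (n = 7/2 - (-19)/(-56) = 7/2 - (-19)*(-1)/56 = 7/2 - ½*19/28 = 7/2 - 19/56 = 177/56 ≈ 3.1607)
K = -8 (K = -3 + 5/(-1) = -3 + 5*(-1) = -3 - 5 = -8)
o(P, r) = -4 - 4*P*r (o(P, r) = -4*P*r - 4 = -4 - 4*P*r)
o(2, K)*(-117) + (n + 34)*(9 + 74) = (-4 - 4*2*(-8))*(-117) + (177/56 + 34)*(9 + 74) = (-4 + 64)*(-117) + (2081/56)*83 = 60*(-117) + 172723/56 = -7020 + 172723/56 = -220397/56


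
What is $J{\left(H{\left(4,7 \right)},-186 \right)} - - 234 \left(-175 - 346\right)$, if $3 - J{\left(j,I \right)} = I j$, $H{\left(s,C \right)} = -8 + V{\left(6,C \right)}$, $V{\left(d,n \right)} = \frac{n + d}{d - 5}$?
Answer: $-120981$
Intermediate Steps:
$V{\left(d,n \right)} = \frac{d + n}{-5 + d}$
$H{\left(s,C \right)} = -2 + C$ ($H{\left(s,C \right)} = -8 + \frac{6 + C}{-5 + 6} = -8 + \frac{6 + C}{1} = -8 + 1 \left(6 + C\right) = -8 + \left(6 + C\right) = -2 + C$)
$J{\left(j,I \right)} = 3 - I j$
$J{\left(H{\left(4,7 \right)},-186 \right)} - - 234 \left(-175 - 346\right) = \left(3 - - 186 \left(-2 + 7\right)\right) - - 234 \left(-175 - 346\right) = \left(3 - \left(-186\right) 5\right) - \left(-234\right) \left(-521\right) = \left(3 + 930\right) - 121914 = 933 - 121914 = -120981$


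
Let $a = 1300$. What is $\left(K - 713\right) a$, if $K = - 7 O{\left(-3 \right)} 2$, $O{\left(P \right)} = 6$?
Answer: $-1036100$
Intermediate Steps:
$K = -84$ ($K = \left(-7\right) 6 \cdot 2 = \left(-42\right) 2 = -84$)
$\left(K - 713\right) a = \left(-84 - 713\right) 1300 = \left(-797\right) 1300 = -1036100$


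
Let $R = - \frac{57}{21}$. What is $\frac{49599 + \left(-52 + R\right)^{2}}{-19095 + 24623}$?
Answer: $\frac{322130}{33859} \approx 9.5139$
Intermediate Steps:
$R = - \frac{19}{7}$ ($R = \left(-57\right) \frac{1}{21} = - \frac{19}{7} \approx -2.7143$)
$\frac{49599 + \left(-52 + R\right)^{2}}{-19095 + 24623} = \frac{49599 + \left(-52 - \frac{19}{7}\right)^{2}}{-19095 + 24623} = \frac{49599 + \left(- \frac{383}{7}\right)^{2}}{5528} = \left(49599 + \frac{146689}{49}\right) \frac{1}{5528} = \frac{2577040}{49} \cdot \frac{1}{5528} = \frac{322130}{33859}$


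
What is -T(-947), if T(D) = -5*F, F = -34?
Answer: -170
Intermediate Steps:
T(D) = 170 (T(D) = -5*(-34) = 170)
-T(-947) = -1*170 = -170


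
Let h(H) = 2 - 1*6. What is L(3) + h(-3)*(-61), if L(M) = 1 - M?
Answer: 242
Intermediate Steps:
h(H) = -4 (h(H) = 2 - 6 = -4)
L(3) + h(-3)*(-61) = (1 - 1*3) - 4*(-61) = (1 - 3) + 244 = -2 + 244 = 242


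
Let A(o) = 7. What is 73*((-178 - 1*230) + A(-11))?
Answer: -29273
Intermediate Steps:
73*((-178 - 1*230) + A(-11)) = 73*((-178 - 1*230) + 7) = 73*((-178 - 230) + 7) = 73*(-408 + 7) = 73*(-401) = -29273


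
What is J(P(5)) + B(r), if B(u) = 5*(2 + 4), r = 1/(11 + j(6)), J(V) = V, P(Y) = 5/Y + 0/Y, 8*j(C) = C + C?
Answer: 31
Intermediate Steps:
j(C) = C/4 (j(C) = (C + C)/8 = (2*C)/8 = C/4)
P(Y) = 5/Y (P(Y) = 5/Y + 0 = 5/Y)
r = 2/25 (r = 1/(11 + (¼)*6) = 1/(11 + 3/2) = 1/(25/2) = 2/25 ≈ 0.080000)
B(u) = 30 (B(u) = 5*6 = 30)
J(P(5)) + B(r) = 5/5 + 30 = 5*(⅕) + 30 = 1 + 30 = 31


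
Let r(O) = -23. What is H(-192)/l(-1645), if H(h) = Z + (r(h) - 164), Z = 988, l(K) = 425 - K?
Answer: 89/230 ≈ 0.38696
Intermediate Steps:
H(h) = 801 (H(h) = 988 + (-23 - 164) = 988 - 187 = 801)
H(-192)/l(-1645) = 801/(425 - 1*(-1645)) = 801/(425 + 1645) = 801/2070 = 801*(1/2070) = 89/230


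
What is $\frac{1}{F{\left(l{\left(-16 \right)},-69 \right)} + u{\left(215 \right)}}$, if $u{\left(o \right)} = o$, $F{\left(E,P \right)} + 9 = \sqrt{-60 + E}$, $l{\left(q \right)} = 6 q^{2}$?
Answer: $\frac{103}{20480} - \frac{3 \sqrt{41}}{20480} \approx 0.0040913$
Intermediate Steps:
$F{\left(E,P \right)} = -9 + \sqrt{-60 + E}$
$\frac{1}{F{\left(l{\left(-16 \right)},-69 \right)} + u{\left(215 \right)}} = \frac{1}{\left(-9 + \sqrt{-60 + 6 \left(-16\right)^{2}}\right) + 215} = \frac{1}{\left(-9 + \sqrt{-60 + 6 \cdot 256}\right) + 215} = \frac{1}{\left(-9 + \sqrt{-60 + 1536}\right) + 215} = \frac{1}{\left(-9 + \sqrt{1476}\right) + 215} = \frac{1}{\left(-9 + 6 \sqrt{41}\right) + 215} = \frac{1}{206 + 6 \sqrt{41}}$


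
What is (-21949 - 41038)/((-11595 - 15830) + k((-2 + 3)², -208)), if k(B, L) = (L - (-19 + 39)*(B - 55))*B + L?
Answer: 62987/26761 ≈ 2.3537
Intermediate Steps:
k(B, L) = L + B*(1100 + L - 20*B) (k(B, L) = (L - 20*(-55 + B))*B + L = (L - (-1100 + 20*B))*B + L = (L + (1100 - 20*B))*B + L = (1100 + L - 20*B)*B + L = B*(1100 + L - 20*B) + L = L + B*(1100 + L - 20*B))
(-21949 - 41038)/((-11595 - 15830) + k((-2 + 3)², -208)) = (-21949 - 41038)/((-11595 - 15830) + (-208 - 20*(-2 + 3)⁴ + 1100*(-2 + 3)² + (-2 + 3)²*(-208))) = -62987/(-27425 + (-208 - 20*(1²)² + 1100*1² + 1²*(-208))) = -62987/(-27425 + (-208 - 20*1² + 1100*1 + 1*(-208))) = -62987/(-27425 + (-208 - 20*1 + 1100 - 208)) = -62987/(-27425 + (-208 - 20 + 1100 - 208)) = -62987/(-27425 + 664) = -62987/(-26761) = -62987*(-1/26761) = 62987/26761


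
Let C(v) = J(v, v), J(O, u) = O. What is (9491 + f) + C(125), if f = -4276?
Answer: 5340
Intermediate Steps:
C(v) = v
(9491 + f) + C(125) = (9491 - 4276) + 125 = 5215 + 125 = 5340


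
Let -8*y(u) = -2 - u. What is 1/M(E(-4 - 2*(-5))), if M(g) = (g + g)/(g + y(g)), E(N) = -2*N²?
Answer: 323/576 ≈ 0.56076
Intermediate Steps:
y(u) = ¼ + u/8 (y(u) = -(-2 - u)/8 = ¼ + u/8)
M(g) = 2*g/(¼ + 9*g/8) (M(g) = (g + g)/(g + (¼ + g/8)) = (2*g)/(¼ + 9*g/8) = 2*g/(¼ + 9*g/8))
1/M(E(-4 - 2*(-5))) = 1/(16*(-2*(-4 - 2*(-5))²)/(2 + 9*(-2*(-4 - 2*(-5))²))) = 1/(16*(-2*(-4 + 10)²)/(2 + 9*(-2*(-4 + 10)²))) = 1/(16*(-2*6²)/(2 + 9*(-2*6²))) = 1/(16*(-2*36)/(2 + 9*(-2*36))) = 1/(16*(-72)/(2 + 9*(-72))) = 1/(16*(-72)/(2 - 648)) = 1/(16*(-72)/(-646)) = 1/(16*(-72)*(-1/646)) = 1/(576/323) = 323/576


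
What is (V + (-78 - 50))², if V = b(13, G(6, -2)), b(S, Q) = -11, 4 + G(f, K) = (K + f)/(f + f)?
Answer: 19321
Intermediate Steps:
G(f, K) = -4 + (K + f)/(2*f) (G(f, K) = -4 + (K + f)/(f + f) = -4 + (K + f)/((2*f)) = -4 + (K + f)*(1/(2*f)) = -4 + (K + f)/(2*f))
V = -11
(V + (-78 - 50))² = (-11 + (-78 - 50))² = (-11 - 128)² = (-139)² = 19321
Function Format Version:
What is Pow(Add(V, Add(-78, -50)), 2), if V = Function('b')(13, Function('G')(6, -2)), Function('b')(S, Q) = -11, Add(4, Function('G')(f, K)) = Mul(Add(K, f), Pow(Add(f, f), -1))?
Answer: 19321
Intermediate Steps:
Function('G')(f, K) = Add(-4, Mul(Rational(1, 2), Pow(f, -1), Add(K, f))) (Function('G')(f, K) = Add(-4, Mul(Add(K, f), Pow(Add(f, f), -1))) = Add(-4, Mul(Add(K, f), Pow(Mul(2, f), -1))) = Add(-4, Mul(Add(K, f), Mul(Rational(1, 2), Pow(f, -1)))) = Add(-4, Mul(Rational(1, 2), Pow(f, -1), Add(K, f))))
V = -11
Pow(Add(V, Add(-78, -50)), 2) = Pow(Add(-11, Add(-78, -50)), 2) = Pow(Add(-11, -128), 2) = Pow(-139, 2) = 19321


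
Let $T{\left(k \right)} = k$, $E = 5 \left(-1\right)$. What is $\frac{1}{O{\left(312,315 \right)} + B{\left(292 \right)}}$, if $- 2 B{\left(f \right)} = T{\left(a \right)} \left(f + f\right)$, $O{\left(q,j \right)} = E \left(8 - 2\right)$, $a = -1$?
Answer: $\frac{1}{262} \approx 0.0038168$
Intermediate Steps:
$E = -5$
$O{\left(q,j \right)} = -30$ ($O{\left(q,j \right)} = - 5 \left(8 - 2\right) = \left(-5\right) 6 = -30$)
$B{\left(f \right)} = f$ ($B{\left(f \right)} = - \frac{\left(-1\right) \left(f + f\right)}{2} = - \frac{\left(-1\right) 2 f}{2} = - \frac{\left(-2\right) f}{2} = f$)
$\frac{1}{O{\left(312,315 \right)} + B{\left(292 \right)}} = \frac{1}{-30 + 292} = \frac{1}{262}$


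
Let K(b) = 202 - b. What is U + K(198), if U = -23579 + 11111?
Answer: -12464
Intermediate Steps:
U = -12468
U + K(198) = -12468 + (202 - 1*198) = -12468 + (202 - 198) = -12468 + 4 = -12464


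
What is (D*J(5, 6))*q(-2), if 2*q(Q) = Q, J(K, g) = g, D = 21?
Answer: -126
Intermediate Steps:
q(Q) = Q/2
(D*J(5, 6))*q(-2) = (21*6)*((1/2)*(-2)) = 126*(-1) = -126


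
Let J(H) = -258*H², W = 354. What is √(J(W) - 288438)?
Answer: I*√32619966 ≈ 5711.4*I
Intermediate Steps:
√(J(W) - 288438) = √(-258*354² - 288438) = √(-258*125316 - 288438) = √(-32331528 - 288438) = √(-32619966) = I*√32619966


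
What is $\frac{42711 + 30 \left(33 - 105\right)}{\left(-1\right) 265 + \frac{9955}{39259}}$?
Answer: $- \frac{48242173}{314960} \approx -153.17$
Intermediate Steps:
$\frac{42711 + 30 \left(33 - 105\right)}{\left(-1\right) 265 + \frac{9955}{39259}} = \frac{42711 + 30 \left(-72\right)}{-265 + 9955 \cdot \frac{1}{39259}} = \frac{42711 - 2160}{-265 + \frac{905}{3569}} = \frac{40551}{- \frac{944880}{3569}} = 40551 \left(- \frac{3569}{944880}\right) = - \frac{48242173}{314960}$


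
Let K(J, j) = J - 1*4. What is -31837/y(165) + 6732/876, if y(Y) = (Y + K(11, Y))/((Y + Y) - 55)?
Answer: -639031283/12556 ≈ -50895.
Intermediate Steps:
K(J, j) = -4 + J (K(J, j) = J - 4 = -4 + J)
y(Y) = (7 + Y)/(-55 + 2*Y) (y(Y) = (Y + (-4 + 11))/((Y + Y) - 55) = (Y + 7)/(2*Y - 55) = (7 + Y)/(-55 + 2*Y))
-31837/y(165) + 6732/876 = -31837*(-55 + 2*165)/(7 + 165) + 6732/876 = -31837/(172/(-55 + 330)) + 6732*(1/876) = -31837/(172/275) + 561/73 = -31837/((1/275)*172) + 561/73 = -31837/172/275 + 561/73 = -31837*275/172 + 561/73 = -8755175/172 + 561/73 = -639031283/12556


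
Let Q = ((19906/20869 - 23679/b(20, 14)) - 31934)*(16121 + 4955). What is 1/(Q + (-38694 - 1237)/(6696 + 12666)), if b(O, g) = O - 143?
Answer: -404065578/270305121506458975 ≈ -1.4949e-9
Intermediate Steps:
b(O, g) = -143 + O
Q = -13960599146428/20869 (Q = ((19906/20869 - 23679/(-143 + 20)) - 31934)*(16121 + 4955) = ((19906*(1/20869) - 23679/(-123)) - 31934)*21076 = ((19906/20869 - 23679*(-1/123)) - 31934)*21076 = ((19906/20869 + 7893/41) - 31934)*21076 = (4037443/20869 - 31934)*21076 = -662393203/20869*21076 = -13960599146428/20869 ≈ -6.6896e+8)
1/(Q + (-38694 - 1237)/(6696 + 12666)) = 1/(-13960599146428/20869 + (-38694 - 1237)/(6696 + 12666)) = 1/(-13960599146428/20869 - 39931/19362) = 1/(-270305121506458975/404065578) = -404065578/270305121506458975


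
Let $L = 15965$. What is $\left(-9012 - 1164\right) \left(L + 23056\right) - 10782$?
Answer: $-397088478$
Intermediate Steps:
$\left(-9012 - 1164\right) \left(L + 23056\right) - 10782 = \left(-9012 - 1164\right) \left(15965 + 23056\right) - 10782 = \left(-10176\right) 39021 - 10782 = -397077696 - 10782 = -397088478$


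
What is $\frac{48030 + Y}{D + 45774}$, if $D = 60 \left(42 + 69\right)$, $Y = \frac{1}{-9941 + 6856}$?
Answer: $\frac{148172549}{161758890} \approx 0.91601$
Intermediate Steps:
$Y = - \frac{1}{3085}$ ($Y = \frac{1}{-3085} = - \frac{1}{3085} \approx -0.00032415$)
$D = 6660$ ($D = 60 \cdot 111 = 6660$)
$\frac{48030 + Y}{D + 45774} = \frac{48030 - \frac{1}{3085}}{6660 + 45774} = \frac{148172549}{3085 \cdot 52434} = \frac{148172549}{3085} \cdot \frac{1}{52434} = \frac{148172549}{161758890}$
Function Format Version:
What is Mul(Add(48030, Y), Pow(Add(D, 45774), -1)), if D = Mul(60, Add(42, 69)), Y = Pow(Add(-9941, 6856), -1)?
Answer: Rational(148172549, 161758890) ≈ 0.91601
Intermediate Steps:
Y = Rational(-1, 3085) (Y = Pow(-3085, -1) = Rational(-1, 3085) ≈ -0.00032415)
D = 6660 (D = Mul(60, 111) = 6660)
Mul(Add(48030, Y), Pow(Add(D, 45774), -1)) = Mul(Add(48030, Rational(-1, 3085)), Pow(Add(6660, 45774), -1)) = Mul(Rational(148172549, 3085), Pow(52434, -1)) = Mul(Rational(148172549, 3085), Rational(1, 52434)) = Rational(148172549, 161758890)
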